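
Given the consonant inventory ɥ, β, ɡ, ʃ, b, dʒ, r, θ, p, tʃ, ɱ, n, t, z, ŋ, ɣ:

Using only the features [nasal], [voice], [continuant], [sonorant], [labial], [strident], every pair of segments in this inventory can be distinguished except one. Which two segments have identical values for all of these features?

n, ŋ

Both /n/ and /ŋ/ are [+nasal], [+voice], [−continuant], [+sonorant], [−labial], [−strident]. Since the list omits [coronal] and [dorsal] — which do distinguish the alveolar nasal from the velar nasal — this pair collapses; all other pairs remain distinct.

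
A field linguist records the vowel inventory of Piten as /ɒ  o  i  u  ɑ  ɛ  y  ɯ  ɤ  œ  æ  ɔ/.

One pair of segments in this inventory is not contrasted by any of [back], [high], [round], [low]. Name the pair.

ɔ, o

Both /ɔ/ and /o/ are [+back], [−high], [+round], [−low]. Since the list omits [tense] — which does distinguish the mid back rounded lax vowel from the mid back rounded tense vowel — this pair collapses; all other pairs remain distinct.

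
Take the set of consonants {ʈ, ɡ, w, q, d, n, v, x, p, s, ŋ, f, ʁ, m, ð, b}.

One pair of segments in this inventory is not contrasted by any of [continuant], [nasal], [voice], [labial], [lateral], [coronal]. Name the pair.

On the given features, /v/ and /w/ have an identical profile: [+continuant], [−nasal], [+voice], [+labial], [−lateral], [−coronal]. No other two segments in the inventory coincide on all 6 features. (They do differ in [sonorant], [round] and [dorsal], which are not among the given features.)

v, w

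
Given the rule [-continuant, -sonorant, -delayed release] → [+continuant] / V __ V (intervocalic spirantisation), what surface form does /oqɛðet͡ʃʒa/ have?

[oχɛðet͡ʃʒa]

/q/ satisfies [-continuant, -sonorant, -delayed release] and sits in V __ V. The [+continuant] counterpart of the voiceless uvular stop is /χ/. Other segments in /oqɛðet͡ʃʒa/ either fail the structural description or are not in the environment, so the surface form is [oχɛðet͡ʃʒa].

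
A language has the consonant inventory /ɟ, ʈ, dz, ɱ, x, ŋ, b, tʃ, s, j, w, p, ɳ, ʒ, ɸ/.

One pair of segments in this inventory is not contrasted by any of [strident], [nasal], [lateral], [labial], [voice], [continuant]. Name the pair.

Both /ɳ/ and /ŋ/ are [-strident], [+nasal], [-lateral], [-labial], [+voice], [-continuant]. Since the list omits [coronal] and [dorsal] — which do distinguish the retroflex nasal from the velar nasal — this pair collapses; all other pairs remain distinct.

ɳ, ŋ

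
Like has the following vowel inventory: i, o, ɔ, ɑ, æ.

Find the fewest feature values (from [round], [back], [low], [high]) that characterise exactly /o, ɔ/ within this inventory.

/o, ɔ/ are exactly the [+round] segments in the inventory, so a single feature suffices.

[+round]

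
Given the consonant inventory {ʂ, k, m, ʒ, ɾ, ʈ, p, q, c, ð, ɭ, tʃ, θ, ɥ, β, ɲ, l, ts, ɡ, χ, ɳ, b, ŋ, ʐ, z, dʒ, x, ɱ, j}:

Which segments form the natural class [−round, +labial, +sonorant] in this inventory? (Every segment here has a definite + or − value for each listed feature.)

m, ɱ

Checking each segment against [−round], [+labial], [+sonorant]: /m/ (bilabial nasal), /ɱ/ (labiodental nasal) satisfy every feature; every other segment in the inventory fails at least one.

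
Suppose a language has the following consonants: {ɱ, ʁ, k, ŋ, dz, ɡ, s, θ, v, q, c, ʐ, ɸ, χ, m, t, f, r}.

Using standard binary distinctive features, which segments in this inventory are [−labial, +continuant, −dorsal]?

First, the [−labial] segments are /ʁ, k, ŋ, dz, ɡ, s, θ, q, c, ʐ, χ, t, r/.
Intersecting with [+continuant] gives /ʁ, s, θ, ʐ, χ, r/.
Among these, [−dorsal] leaves /s, θ, ʐ, r/.

s, θ, ʐ, r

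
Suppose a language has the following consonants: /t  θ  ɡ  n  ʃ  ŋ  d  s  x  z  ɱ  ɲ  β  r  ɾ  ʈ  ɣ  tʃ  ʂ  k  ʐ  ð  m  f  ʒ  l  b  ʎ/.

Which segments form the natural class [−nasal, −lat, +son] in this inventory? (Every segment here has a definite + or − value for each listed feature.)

Checking each segment against [−nasal], [−lateral], [+sonorant]: /r/ (alveolar trill), /ɾ/ (alveolar tap) satisfy every feature; every other segment in the inventory fails at least one.

r, ɾ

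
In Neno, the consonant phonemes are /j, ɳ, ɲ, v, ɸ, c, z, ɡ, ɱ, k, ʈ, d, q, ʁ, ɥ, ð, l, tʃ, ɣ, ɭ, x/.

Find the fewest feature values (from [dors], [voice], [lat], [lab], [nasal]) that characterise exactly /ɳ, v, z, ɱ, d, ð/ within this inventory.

/ɳ, v, z, ɱ, d, ð/ are all [+voice], [−lateral], [−dorsal], and no other segment in the inventory matches all three values. Dropping any one of them over-generates: [−lateral, −dorsal] alone would also admit /ɸ, ʈ, tʃ/; [+voice, −dorsal] alone would also admit /l, ɭ/; [+voice, −lateral] alone would also admit /j, ɲ, ɡ, ʁ, …/. No other combination of two listed features picks out exactly this set either, so fewer than three features will not do.

[+voice, −lat, −dors]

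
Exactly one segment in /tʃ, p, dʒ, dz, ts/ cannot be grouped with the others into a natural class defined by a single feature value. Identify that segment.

[delayed release] (equivalently [strident], [labial], [coronal]) groups all but one: /ts, dʒ, dz, tʃ/ share [+delayed release] while /p/ (voiceless bilabial stop) alone is [-delayed release]. Removing any other segment would not leave a single-feature class that excludes it.

p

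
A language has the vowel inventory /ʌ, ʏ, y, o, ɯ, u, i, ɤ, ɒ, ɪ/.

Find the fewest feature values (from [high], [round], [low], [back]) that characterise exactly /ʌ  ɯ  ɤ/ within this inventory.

[+back, −round]

The class [+back], [−round] has exactly /ʌ, ɯ, ɤ/ as its extension in this inventory. No smaller conjunction from the listed features achieves this: [−round] alone would also admit /i, ɪ/; [+back] alone would also admit /o, u, ɒ/; and checking the remaining single features turns up none with this extension.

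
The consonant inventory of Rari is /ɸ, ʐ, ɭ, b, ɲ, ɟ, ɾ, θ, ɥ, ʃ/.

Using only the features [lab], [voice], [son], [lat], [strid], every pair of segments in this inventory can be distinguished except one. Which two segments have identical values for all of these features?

ɲ, ɾ

Both /ɲ/ and /ɾ/ are [−labial], [+voice], [+sonorant], [−lateral], [−strident]. Since the list omits [nasal] and [dorsal] — which do distinguish the palatal nasal from the alveolar tap — this pair collapses; all other pairs remain distinct.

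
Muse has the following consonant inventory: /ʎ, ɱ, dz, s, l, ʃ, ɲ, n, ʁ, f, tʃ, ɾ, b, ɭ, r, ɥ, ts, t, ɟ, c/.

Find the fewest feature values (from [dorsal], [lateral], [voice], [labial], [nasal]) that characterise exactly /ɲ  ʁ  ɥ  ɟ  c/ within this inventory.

/ɲ, ʁ, ɥ, ɟ, c/ are all [−lateral], [+dorsal], and no other segment in the inventory matches both values. Dropping any one of them over-generates: [+dorsal] alone would also admit /ʎ/; [−lateral] alone would also admit /ɱ, dz, s, ʃ, …/. No other single listed feature picks out exactly this set either, so fewer than two features will not do.

[−lateral, +dorsal]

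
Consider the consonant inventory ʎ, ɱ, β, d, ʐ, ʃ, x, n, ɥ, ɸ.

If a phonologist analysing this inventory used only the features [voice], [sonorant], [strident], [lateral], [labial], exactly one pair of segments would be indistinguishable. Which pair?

ɥ, ɱ

/ɥ/ (labial-palatal glide) and /ɱ/ (labiodental nasal) are both [+voice], [+sonorant], [−strident], [−lateral], [+labial], so none of the listed features separates them. (They do differ in [nasal], [continuant], [round] and [dorsal], which are not among the given features.) Every other pair in the inventory differs on at least one listed feature.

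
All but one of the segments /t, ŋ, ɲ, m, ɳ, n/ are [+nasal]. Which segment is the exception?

t

/t/ is the voiceless alveolar stop, which is [−nasal]; the rest — /ɳ, ɲ, ŋ, n, m/ — are [+nasal].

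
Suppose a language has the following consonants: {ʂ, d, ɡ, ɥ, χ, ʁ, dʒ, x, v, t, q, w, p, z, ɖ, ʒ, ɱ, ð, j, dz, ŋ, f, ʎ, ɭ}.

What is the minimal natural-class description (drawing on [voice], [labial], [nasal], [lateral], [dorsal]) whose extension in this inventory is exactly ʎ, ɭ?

/ʎ, ɭ/ are exactly the [+lateral] segments in the inventory, so a single feature suffices.

[+lateral]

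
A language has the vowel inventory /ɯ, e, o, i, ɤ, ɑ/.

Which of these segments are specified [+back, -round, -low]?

Checking each segment against [+back], [-round], [-low]: /ɯ/ (high back unrounded vowel), /ɤ/ (mid back unrounded tense vowel) satisfy every feature; every other segment in the inventory fails at least one.

ɯ, ɤ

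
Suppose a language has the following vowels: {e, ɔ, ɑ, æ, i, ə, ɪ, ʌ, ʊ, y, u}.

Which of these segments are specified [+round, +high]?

Eliminate segments failing any feature: /e, ɑ, æ, i, ə, ɪ, ʌ/ are [−round]; /ɔ/ is [−high]. The remaining /ʊ, y, u/ satisfy [+round], [+high].

ʊ, y, u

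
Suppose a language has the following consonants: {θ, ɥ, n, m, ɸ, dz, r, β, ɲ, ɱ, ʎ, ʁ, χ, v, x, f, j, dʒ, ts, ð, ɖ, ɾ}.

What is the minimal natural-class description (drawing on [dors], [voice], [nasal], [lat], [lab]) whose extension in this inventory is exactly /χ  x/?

/χ, x/ are all [−voice], [+dorsal], and no other segment in the inventory matches both values. Dropping any one of them over-generates: [+dorsal] alone would also admit /ɥ, ɲ, ʎ, ʁ, …/; [−voice] alone would also admit /θ, ɸ, f, ts/. No other single listed feature picks out exactly this set either, so fewer than two features will not do.

[−voice, +dors]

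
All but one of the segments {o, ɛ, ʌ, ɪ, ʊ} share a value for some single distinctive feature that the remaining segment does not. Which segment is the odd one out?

o

[tense] groups all but one: /ɪ, ʌ, ɛ, ʊ/ share [-tense] while /o/ (mid back rounded tense vowel) alone is [+tense]. Removing any other segment would not leave a single-feature class that excludes it.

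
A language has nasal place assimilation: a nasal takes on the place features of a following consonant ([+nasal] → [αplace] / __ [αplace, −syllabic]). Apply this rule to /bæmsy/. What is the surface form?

[bænsy]

/m/ sits before the [+coronal] consonant /s/, so it takes on [+coronal] and surfaces as /n/. The rest of the form is unaffected: [bænsy].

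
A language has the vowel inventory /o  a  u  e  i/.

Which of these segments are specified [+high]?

The [+high] segments here are /u, i/; the remaining /o, a, e/ are [−high].

u, i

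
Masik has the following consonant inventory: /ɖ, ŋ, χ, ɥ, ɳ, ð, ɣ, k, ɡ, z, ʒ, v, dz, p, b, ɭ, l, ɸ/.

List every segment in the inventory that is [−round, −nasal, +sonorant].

Checking each segment against [−round], [−nasal], [+sonorant]: /ɭ/ (retroflex lateral approximant), /l/ (alveolar lateral approximant) satisfy every feature; every other segment in the inventory fails at least one.

ɭ, l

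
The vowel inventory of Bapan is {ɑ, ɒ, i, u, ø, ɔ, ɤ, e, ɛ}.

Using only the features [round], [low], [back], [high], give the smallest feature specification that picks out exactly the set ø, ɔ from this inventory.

[-high, -low, +round]

/ø, ɔ/ are all [-high], [-low], [+round], and no other segment in the inventory matches all three values. Dropping any one of them over-generates: [-low, +round] alone would also admit /u/; [-high, +round] alone would also admit /ɒ/; [-high, -low] alone would also admit /ɤ, e, ɛ/. No other combination of two listed features picks out exactly this set either, so fewer than three features will not do.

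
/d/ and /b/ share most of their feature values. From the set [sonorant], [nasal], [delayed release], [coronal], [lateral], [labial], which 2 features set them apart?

[labial], [coronal]

/d/ is the voiced alveolar stop and /b/ is the voiced bilabial stop. Both are [-sonorant], [-nasal], [-delayed release], [-lateral]. /d/ is [-labial] while /b/ is [+labial]; /d/ is [+coronal] while /b/ is [-coronal], so the distinguishing features are [labial], [coronal].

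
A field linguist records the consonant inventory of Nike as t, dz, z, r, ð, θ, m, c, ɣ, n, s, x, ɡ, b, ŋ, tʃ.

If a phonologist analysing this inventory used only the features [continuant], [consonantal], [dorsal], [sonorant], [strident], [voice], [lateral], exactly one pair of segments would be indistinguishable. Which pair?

m, n

Both /m/ and /n/ are [−continuant], [+consonantal], [−dorsal], [+sonorant], [−strident], [+voice], [−lateral]. Since the list omits [labial] and [coronal] — which do distinguish the bilabial nasal from the alveolar nasal — this pair collapses; all other pairs remain distinct.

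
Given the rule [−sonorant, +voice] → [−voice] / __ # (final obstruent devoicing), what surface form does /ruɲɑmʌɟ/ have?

Only the final segment /ɟ/ is both word-final and matches the structural description. It is a voiced palatal stop, so [−sonorant, +voice] holds; changing it to [−voice] with all other features held fixed yields /c/ (voiceless palatal stop). No other segment meets both the structural description and the environment, so the output is [ruɲɑmʌc].

[ruɲɑmʌc]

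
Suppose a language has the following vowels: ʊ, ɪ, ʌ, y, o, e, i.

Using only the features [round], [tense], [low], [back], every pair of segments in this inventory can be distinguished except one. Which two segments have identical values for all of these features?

e, i

On the given features, /e/ and /i/ have an identical profile: [−round], [+tense], [−low], [−back]. No other two segments in the inventory coincide on all 4 features. (They do differ in [high], which is not among the given features.)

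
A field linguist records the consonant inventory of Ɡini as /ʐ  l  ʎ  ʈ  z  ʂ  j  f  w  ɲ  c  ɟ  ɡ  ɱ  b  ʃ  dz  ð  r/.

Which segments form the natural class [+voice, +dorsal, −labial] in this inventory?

ʎ, j, ɲ, ɟ, ɡ

The [+voice] segments are /ʐ, l, ʎ, z, j, w, ɲ, ɟ, ɡ, ɱ, b, dz, ð, r/.
Of those, [+dorsal] gives /ʎ, j, w, ɲ, ɟ, ɡ/.
Then [−labial] leaves /ʎ, j, ɲ, ɟ, ɡ/.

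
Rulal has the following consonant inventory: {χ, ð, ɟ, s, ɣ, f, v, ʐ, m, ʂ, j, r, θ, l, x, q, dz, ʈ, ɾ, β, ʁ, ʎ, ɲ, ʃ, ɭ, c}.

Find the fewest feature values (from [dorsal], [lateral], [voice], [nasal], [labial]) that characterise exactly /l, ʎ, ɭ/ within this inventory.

[+lateral]

/l, ʎ, ɭ/ are exactly the [+lateral] segments in the inventory, so a single feature suffices.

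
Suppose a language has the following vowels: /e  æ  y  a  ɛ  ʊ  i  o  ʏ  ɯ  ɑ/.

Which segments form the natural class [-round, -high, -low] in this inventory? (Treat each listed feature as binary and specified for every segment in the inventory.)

e, ɛ

The [-round] segments are /e, æ, a, ɛ, i, ɯ, ɑ/.
Of those, [-high] gives /e, æ, a, ɛ, ɑ/.
Among these, [-low] leaves /e, ɛ/.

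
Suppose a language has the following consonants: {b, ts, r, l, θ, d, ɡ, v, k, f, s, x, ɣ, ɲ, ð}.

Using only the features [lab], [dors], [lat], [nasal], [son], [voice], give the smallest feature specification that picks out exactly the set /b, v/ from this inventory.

The class [+voice], [+labial] has exactly /b, v/ as its extension in this inventory. No smaller conjunction from the listed features achieves this: [+labial] alone would also admit /f/; [+voice] alone would also admit /r, l, d, ɡ, …/; and checking the remaining single features turns up none with this extension.

[+voice, +lab]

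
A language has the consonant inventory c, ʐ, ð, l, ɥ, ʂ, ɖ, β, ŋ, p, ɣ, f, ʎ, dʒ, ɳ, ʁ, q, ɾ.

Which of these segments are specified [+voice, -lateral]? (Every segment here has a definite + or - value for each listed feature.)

Checking each segment against [+voice], [-lateral]: /ʐ/ (voiced retroflex fricative), /ð/ (voiced dental fricative), /ɥ/ (labial-palatal glide), /ɖ/ (voiced retroflex stop), /β/ (voiced bilabial fricative), /ŋ/ (velar nasal), among others, satisfy every feature; every other segment in the inventory fails at least one.

ʐ, ð, ɥ, ɖ, β, ŋ, ɣ, dʒ, ɳ, ʁ, ɾ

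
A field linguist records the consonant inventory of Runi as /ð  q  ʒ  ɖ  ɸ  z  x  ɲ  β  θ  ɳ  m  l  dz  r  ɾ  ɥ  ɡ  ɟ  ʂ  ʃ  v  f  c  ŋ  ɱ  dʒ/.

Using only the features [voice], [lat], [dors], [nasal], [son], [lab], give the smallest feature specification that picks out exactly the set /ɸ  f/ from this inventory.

The class [-voice], [+labial] has exactly /ɸ, f/ as its extension in this inventory. No smaller conjunction from the listed features achieves this: [+labial] alone would also admit /β, m, ɥ, v, …/; [-voice] alone would also admit /q, x, θ, ʂ, …/; and checking the remaining single features turns up none with this extension.

[-voice, +lab]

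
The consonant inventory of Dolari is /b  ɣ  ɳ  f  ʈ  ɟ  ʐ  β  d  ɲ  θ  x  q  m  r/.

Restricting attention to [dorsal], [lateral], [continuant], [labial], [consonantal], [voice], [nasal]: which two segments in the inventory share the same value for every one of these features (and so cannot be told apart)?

r, ʐ

On the given features, /r/ and /ʐ/ have an identical profile: [-dorsal], [-lateral], [+continuant], [-labial], [+consonantal], [+voice], [-nasal]. No other two segments in the inventory coincide on all 7 features. (They do differ in [sonorant], [strident] and [anterior], which are not among the given features.)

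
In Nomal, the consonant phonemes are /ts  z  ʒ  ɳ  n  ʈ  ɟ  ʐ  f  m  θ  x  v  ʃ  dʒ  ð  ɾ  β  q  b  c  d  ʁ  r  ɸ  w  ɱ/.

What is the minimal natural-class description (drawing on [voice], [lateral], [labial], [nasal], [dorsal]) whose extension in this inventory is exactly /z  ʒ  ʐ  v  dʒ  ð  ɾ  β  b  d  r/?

[+voice, -nasal, -dorsal]

The class [+voice], [-nasal], [-dorsal] has exactly /z, ʒ, ʐ, v, dʒ, ð, ɾ, β, b, d, r/ as its extension in this inventory. No smaller conjunction from the listed features achieves this: [-nasal, -dorsal] alone would also admit /ts, ʈ, f, θ, …/; [+voice, -dorsal] alone would also admit /ɳ, n, m, ɱ/; [+voice, -nasal] alone would also admit /ɟ, ʁ, w/; and checking the remaining two-feature bundles turns up none with this extension.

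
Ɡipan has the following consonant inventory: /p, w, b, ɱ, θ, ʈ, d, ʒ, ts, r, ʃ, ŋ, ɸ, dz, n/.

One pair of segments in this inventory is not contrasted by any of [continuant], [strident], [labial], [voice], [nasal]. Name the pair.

n, ŋ

/n/ (alveolar nasal) and /ŋ/ (velar nasal) are both [-continuant], [-strident], [-labial], [+voice], [+nasal], so none of the listed features separates them. (They do differ in [coronal] and [dorsal], which are not among the given features.) Every other pair in the inventory differs on at least one listed feature.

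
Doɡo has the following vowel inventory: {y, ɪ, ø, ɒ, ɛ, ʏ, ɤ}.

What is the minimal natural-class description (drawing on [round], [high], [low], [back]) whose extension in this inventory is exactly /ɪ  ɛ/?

[−back, −round]

/ɪ, ɛ/ are all [−back], [−round], and no other segment in the inventory matches both values. Dropping any one of them over-generates: [−round] alone would also admit /ɤ/; [−back] alone would also admit /y, ø, ʏ/. No other single listed feature picks out exactly this set either, so fewer than two features will not do.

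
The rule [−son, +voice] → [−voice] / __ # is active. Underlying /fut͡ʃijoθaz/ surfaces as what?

The only segment in the rule's environment that also matches [−son, +voice] is /z/. Applying [−voice] turns the voiced alveolar fricative into /s/ (voiceless alveolar fricative), giving [fut͡ʃijoθas].

[fut͡ʃijoθas]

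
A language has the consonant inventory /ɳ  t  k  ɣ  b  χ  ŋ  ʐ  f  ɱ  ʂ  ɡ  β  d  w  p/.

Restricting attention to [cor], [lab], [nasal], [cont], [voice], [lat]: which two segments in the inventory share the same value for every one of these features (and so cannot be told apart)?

w, β

On the given features, /w/ and /β/ have an identical profile: [-coronal], [+labial], [-nasal], [+continuant], [+voice], [-lateral]. No other two segments in the inventory coincide on all 6 features. (They do differ in [sonorant], [round] and [dorsal], which are not among the given features.)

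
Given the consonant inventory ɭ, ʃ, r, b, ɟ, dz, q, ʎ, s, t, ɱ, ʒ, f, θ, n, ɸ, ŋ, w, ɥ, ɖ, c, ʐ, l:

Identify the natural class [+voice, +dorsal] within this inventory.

Eliminate segments failing any feature: /ɭ, r, b, dz, ɱ, ʒ, n, ɖ, ʐ, l/ are [−dorsal]; /ʃ, q, s, t, f, θ, ɸ, c/ are [−voice]. The remaining /ɟ, ʎ, ŋ, w, ɥ/ satisfy [+voice], [+dorsal].

ɟ, ʎ, ŋ, w, ɥ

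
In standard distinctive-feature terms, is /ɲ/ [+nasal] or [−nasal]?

As the palatal nasal, /ɲ/ is [+nasal].

[+nasal]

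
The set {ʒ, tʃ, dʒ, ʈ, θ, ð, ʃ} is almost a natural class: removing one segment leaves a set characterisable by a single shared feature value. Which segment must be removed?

The remaining segments after removing /ʈ/ share [+distributed]; /ʈ/ (voiceless retroflex stop) is [−distributed]. For every other candidate removal, the leftover set fails to share any single feature value that the removed segment lacks.

ʈ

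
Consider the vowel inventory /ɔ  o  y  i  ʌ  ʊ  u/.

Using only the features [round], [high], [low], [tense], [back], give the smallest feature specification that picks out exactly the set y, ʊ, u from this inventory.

[+high, +round]

The class [+high], [+round] has exactly /y, ʊ, u/ as its extension in this inventory. No smaller conjunction from the listed features achieves this: [+round] alone would also admit /ɔ, o/; [+high] alone would also admit /i/; and checking the remaining single features turns up none with this extension.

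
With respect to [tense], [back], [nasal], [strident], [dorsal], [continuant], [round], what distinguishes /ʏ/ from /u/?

/ʏ/ is the high front rounded lax vowel and /u/ is the high back rounded tense vowel. Both are [−nasal], [−strident], [+dorsal], [+continuant], [+round]. /ʏ/ is [−back] while /u/ is [+back]; /ʏ/ is [−tense] while /u/ is [+tense], so the distinguishing features are [back], [tense].

[back], [tense]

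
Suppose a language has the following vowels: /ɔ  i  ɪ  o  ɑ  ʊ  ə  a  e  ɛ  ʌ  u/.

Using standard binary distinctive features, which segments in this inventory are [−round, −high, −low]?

Eliminate segments failing any feature: /ɔ, o, ʊ, u/ are [+round]; /i, ɪ/ are [+high]; /ɑ, a/ are [+low]. The remaining /ə, e, ɛ, ʌ/ satisfy [−round], [−high], [−low].

ə, e, ɛ, ʌ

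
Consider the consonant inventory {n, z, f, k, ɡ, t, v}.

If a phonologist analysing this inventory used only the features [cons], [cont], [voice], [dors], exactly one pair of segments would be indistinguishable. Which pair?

z, v

On the given features, /z/ and /v/ have an identical profile: [+consonantal], [+continuant], [+voice], [-dorsal]. No other two segments in the inventory coincide on all 4 features. (They do differ in [labial] and [coronal], which are not among the given features.)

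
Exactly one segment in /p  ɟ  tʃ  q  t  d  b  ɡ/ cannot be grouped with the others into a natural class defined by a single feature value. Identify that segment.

tʃ

The remaining segments after removing /tʃ/ share [−delayed release]; /tʃ/ (voiceless postalveolar affricate) is [+delayed release]. For every other candidate removal, the leftover set fails to share any single feature value that the removed segment lacks.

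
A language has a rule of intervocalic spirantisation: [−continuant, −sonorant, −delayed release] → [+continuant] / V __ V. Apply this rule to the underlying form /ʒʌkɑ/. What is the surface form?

The only segment in the rule's environment that also matches [−continuant, −sonorant, −delayed release] is /k/. Applying [+continuant] turns the voiceless velar stop into /x/ (voiceless velar fricative), giving [ʒʌxɑ].

[ʒʌxɑ]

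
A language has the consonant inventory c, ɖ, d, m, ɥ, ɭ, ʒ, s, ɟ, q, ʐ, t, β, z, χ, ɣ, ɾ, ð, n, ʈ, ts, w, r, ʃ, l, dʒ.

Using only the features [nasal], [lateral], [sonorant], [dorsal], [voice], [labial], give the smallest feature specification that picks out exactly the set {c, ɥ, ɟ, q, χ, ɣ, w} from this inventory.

[+dorsal]

The target set is precisely the extension of [+dorsal] in this inventory.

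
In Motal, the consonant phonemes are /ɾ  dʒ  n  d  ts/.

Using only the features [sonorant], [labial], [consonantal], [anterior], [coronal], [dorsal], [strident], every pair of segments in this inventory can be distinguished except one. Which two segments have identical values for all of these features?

On the given features, /n/ and /ɾ/ have an identical profile: [+sonorant], [−labial], [+consonantal], [+anterior], [+coronal], [−dorsal], [−strident]. No other two segments in the inventory coincide on all 7 features. (They do differ in [nasal], which is not among the given features.)

n, ɾ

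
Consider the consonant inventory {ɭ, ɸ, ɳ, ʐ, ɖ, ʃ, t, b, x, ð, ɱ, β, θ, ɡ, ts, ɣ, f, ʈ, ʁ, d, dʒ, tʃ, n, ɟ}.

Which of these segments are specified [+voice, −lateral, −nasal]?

Checking each segment against [+voice], [−lateral], [−nasal]: /ʐ/ (voiced retroflex fricative), /ɖ/ (voiced retroflex stop), /b/ (voiced bilabial stop), /ð/ (voiced dental fricative), /β/ (voiced bilabial fricative), /ɡ/ (voiced velar stop), among others, satisfy every feature; every other segment in the inventory fails at least one.

ʐ, ɖ, b, ð, β, ɡ, ɣ, ʁ, d, dʒ, ɟ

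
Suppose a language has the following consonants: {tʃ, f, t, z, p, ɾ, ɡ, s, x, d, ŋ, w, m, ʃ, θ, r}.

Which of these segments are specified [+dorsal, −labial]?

First, the [+dorsal] segments are /ɡ, x, ŋ, w/.
Within that set, [−labial] leaves /ɡ, x, ŋ/.

ɡ, x, ŋ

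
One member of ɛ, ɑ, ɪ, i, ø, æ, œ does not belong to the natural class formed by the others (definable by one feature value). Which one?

ɑ

[back] groups all but one: /ø, æ, œ, i, ɛ, ɪ/ share [−back] while /ɑ/ (low back unrounded vowel) alone is [+back]. Removing any other segment would not leave a single-feature class that excludes it.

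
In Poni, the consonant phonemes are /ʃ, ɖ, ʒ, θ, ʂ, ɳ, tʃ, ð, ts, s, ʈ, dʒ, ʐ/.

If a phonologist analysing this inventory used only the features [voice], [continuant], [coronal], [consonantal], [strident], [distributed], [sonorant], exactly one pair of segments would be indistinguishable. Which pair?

On the given features, /s/ and /ʂ/ have an identical profile: [−voice], [+continuant], [+coronal], [+consonantal], [+strident], [−distributed], [−sonorant]. No other two segments in the inventory coincide on all 7 features. (They do differ in [anterior], which is not among the given features.)

s, ʂ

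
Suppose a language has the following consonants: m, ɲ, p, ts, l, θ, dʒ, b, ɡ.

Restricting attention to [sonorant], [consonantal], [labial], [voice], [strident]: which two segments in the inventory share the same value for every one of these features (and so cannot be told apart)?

Both /ɲ/ and /l/ are [+sonorant], [+consonantal], [−labial], [+voice], [−strident]. Since the list omits [nasal], [lateral] and [dorsal] — which do distinguish the palatal nasal from the alveolar lateral approximant — this pair collapses; all other pairs remain distinct.

ɲ, l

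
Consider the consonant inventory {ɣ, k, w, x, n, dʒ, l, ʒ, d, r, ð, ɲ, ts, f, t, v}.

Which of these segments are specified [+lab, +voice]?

w, v

Checking each segment against [+labial], [+voice]: /w/ (labial-velar glide), /v/ (voiced labiodental fricative) satisfy every feature; every other segment in the inventory fails at least one.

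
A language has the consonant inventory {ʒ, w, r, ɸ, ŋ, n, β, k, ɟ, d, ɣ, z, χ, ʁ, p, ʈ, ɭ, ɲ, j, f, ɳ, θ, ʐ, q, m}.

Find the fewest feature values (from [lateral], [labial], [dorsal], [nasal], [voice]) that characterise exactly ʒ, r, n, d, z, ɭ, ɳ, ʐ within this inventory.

Every target segment is [+voice], [−labial], [−dorsal]; each remaining inventory member fails at least one of these. Each conjunct is needed — [−labial, −dorsal] alone would also admit /ʈ, θ/; [+voice, −dorsal] alone would also admit /β, m/; [+voice, −labial] alone would also admit /ŋ, ɟ, ɣ, ʁ, …/ — and no other combination of two listed features has exactly this extension, so three is the minimum.

[+voice, −labial, −dorsal]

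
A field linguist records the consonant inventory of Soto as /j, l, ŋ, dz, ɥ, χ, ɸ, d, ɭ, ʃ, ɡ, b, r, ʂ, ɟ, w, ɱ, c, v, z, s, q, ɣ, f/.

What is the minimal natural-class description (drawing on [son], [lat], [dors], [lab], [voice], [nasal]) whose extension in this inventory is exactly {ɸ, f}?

/ɸ, f/ are all [−voice], [+labial], and no other segment in the inventory matches both values. Dropping any one of them over-generates: [+labial] alone would also admit /ɥ, b, w, ɱ, …/; [−voice] alone would also admit /χ, ʃ, ʂ, c, …/. No other single listed feature picks out exactly this set either, so fewer than two features will not do.

[−voice, +lab]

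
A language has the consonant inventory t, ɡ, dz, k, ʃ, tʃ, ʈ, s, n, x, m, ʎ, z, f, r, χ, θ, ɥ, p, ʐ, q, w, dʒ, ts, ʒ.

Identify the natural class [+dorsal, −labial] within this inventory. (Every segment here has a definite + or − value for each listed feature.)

Eliminate segments failing any feature: /t, dz, ʃ, tʃ, ʈ, s, n, m, z, f, r, θ, p, ʐ, dʒ, ts, ʒ/ are [−dorsal]; /ɥ, w/ are [+labial]. The remaining /ɡ, k, x, ʎ, χ, q/ satisfy [+dorsal], [−labial].

ɡ, k, x, ʎ, χ, q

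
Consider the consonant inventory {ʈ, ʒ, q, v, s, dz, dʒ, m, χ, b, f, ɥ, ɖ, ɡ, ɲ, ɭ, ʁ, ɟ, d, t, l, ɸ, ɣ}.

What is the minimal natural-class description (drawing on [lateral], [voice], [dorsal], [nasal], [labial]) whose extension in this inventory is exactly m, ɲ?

[+nasal]

/m, ɲ/ are exactly the [+nasal] segments in the inventory, so a single feature suffices.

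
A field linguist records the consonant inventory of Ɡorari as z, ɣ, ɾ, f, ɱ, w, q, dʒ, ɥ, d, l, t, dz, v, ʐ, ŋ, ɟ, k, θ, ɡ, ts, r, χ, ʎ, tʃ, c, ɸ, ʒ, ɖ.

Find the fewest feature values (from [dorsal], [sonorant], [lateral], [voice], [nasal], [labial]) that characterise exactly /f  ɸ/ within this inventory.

/f, ɸ/ are all [-voice], [+labial], and no other segment in the inventory matches both values. Dropping any one of them over-generates: [+labial] alone would also admit /ɱ, w, ɥ, v/; [-voice] alone would also admit /q, t, k, θ, …/. No other single listed feature picks out exactly this set either, so fewer than two features will not do.

[-voice, +labial]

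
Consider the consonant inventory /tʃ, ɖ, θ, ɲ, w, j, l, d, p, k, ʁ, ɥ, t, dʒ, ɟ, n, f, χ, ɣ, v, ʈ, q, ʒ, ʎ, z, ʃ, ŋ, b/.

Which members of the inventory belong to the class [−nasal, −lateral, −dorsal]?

Eliminate segments failing any feature: /ɲ, n, ŋ/ are [+nasal]; /w, j, k, ʁ, ɥ, ɟ, χ, ɣ, q/ are [+dorsal]; /l, ʎ/ are [+lateral]. The remaining /tʃ, ɖ, θ, d, p, t, dʒ, f, v, ʈ, ʒ, z, ʃ, b/ satisfy [−nasal], [−lateral], [−dorsal].

tʃ, ɖ, θ, d, p, t, dʒ, f, v, ʈ, ʒ, z, ʃ, b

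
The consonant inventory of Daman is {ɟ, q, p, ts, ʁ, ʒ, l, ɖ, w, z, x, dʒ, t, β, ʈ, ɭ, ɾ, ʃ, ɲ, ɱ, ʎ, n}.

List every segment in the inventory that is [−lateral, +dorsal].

ɟ, q, ʁ, w, x, ɲ

Checking each segment against [−lateral], [+dorsal]: /ɟ/ (voiced palatal stop), /q/ (voiceless uvular stop), /ʁ/ (voiced uvular fricative), /w/ (labial-velar glide), /x/ (voiceless velar fricative), /ɲ/ (palatal nasal) satisfy every feature; every other segment in the inventory fails at least one.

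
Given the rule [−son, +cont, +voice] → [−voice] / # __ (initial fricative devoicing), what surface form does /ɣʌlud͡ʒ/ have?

[xʌlud͡ʒ]

Only the initial segment /ɣ/ is both word-initial and matches the structural description. It is a voiced velar fricative, so [−son, +cont, +voice] holds; changing it to [−voice] with all other features held fixed yields /x/ (voiceless velar fricative). No other segment meets both the structural description and the environment, so the output is [xʌlud͡ʒ].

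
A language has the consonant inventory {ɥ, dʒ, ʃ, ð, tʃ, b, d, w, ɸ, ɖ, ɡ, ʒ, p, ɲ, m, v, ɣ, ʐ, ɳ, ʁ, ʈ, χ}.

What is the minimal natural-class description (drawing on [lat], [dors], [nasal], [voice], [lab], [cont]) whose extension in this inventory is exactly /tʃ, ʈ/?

Every target segment is [-voice], [-continuant], [-labial]; each remaining inventory member fails at least one of these. Each conjunct is needed — [-continuant, -labial] alone would also admit /dʒ, d, ɖ, ɡ, …/; [-voice, -labial] alone would also admit /ʃ, χ/; [-voice, -continuant] alone would also admit /p/ — and no other combination of two listed features has exactly this extension, so three is the minimum.

[-voice, -cont, -lab]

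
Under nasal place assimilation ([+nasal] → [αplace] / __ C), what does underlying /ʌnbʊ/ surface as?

[ʌmbʊ]

The only nasal preceding a consonant is /n/ before /b/. /b/ is [+labial], so /n/ → /m/, giving [ʌmbʊ].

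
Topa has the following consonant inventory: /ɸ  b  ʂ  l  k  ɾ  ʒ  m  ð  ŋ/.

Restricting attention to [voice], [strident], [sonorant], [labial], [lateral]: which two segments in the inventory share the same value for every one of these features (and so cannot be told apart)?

ɾ, ŋ

On the given features, /ɾ/ and /ŋ/ have an identical profile: [+voice], [−strident], [+sonorant], [−labial], [−lateral]. No other two segments in the inventory coincide on all 5 features. (They do differ in [nasal], [coronal] and [dorsal], which are not among the given features.)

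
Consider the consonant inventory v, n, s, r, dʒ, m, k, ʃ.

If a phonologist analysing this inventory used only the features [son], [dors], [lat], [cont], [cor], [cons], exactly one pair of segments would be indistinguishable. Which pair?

/s/ (voiceless alveolar fricative) and /ʃ/ (voiceless postalveolar fricative) are both [−sonorant], [−dorsal], [−lateral], [+continuant], [+coronal], [+consonantal], so none of the listed features separates them. (They do differ in [anterior] and [distributed], which are not among the given features.) Every other pair in the inventory differs on at least one listed feature.

s, ʃ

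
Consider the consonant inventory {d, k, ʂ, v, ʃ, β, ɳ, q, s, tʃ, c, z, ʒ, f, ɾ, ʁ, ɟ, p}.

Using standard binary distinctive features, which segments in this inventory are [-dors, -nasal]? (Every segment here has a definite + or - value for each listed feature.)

d, ʂ, v, ʃ, β, s, tʃ, z, ʒ, f, ɾ, p

Eliminate segments failing any feature: /k, q, c, ʁ, ɟ/ are [+dorsal]; /ɳ/ is [+nasal]. The remaining /d, ʂ, v, ʃ, β, s, tʃ, z, ʒ, f, ɾ, p/ satisfy [-dorsal], [-nasal].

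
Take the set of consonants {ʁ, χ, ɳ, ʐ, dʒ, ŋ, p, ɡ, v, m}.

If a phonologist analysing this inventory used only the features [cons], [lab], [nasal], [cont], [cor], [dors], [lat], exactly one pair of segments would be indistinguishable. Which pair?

/χ/ (voiceless uvular fricative) and /ʁ/ (voiced uvular fricative) are both [+consonantal], [−labial], [−nasal], [+continuant], [−coronal], [+dorsal], [−lateral], so none of the listed features separates them. (They do differ in [voice], which is not among the given features.) Every other pair in the inventory differs on at least one listed feature.

χ, ʁ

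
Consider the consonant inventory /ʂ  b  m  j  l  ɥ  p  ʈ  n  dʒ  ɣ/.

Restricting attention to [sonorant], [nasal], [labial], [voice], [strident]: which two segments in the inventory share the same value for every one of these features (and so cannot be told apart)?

j, l

On the given features, /j/ and /l/ have an identical profile: [+sonorant], [−nasal], [−labial], [+voice], [−strident]. No other two segments in the inventory coincide on all 5 features. (They do differ in [lateral] and [dorsal], which are not among the given features.)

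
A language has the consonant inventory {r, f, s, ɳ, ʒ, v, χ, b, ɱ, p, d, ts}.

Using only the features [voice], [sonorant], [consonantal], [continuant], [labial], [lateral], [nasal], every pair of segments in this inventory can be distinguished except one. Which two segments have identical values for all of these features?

Both /s/ and /χ/ are [−voice], [−sonorant], [+consonantal], [+continuant], [−labial], [−lateral], [−nasal]. Since the list omits [coronal] and [dorsal] — which do distinguish the voiceless alveolar fricative from the voiceless uvular fricative — this pair collapses; all other pairs remain distinct.

s, χ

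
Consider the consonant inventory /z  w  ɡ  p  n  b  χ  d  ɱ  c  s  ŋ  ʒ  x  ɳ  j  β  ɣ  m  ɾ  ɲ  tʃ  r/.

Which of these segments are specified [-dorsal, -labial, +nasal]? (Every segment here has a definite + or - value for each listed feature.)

n, ɳ

Checking each segment against [-dorsal], [-labial], [+nasal]: /n/ (alveolar nasal), /ɳ/ (retroflex nasal) satisfy every feature; every other segment in the inventory fails at least one.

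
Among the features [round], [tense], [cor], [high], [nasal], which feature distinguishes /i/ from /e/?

/i/ (high front unrounded tense vowel) and /e/ (mid front unrounded tense vowel) agree on [−round], [+tense], [−coronal], [−nasal]. They differ on [high] (/i/ [+], /e/ [−]).

[high]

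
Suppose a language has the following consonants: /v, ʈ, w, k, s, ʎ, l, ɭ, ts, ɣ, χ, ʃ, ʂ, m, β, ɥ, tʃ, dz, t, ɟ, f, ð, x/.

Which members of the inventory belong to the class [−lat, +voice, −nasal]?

v, w, ɣ, β, ɥ, dz, ɟ, ð

First, the [−lateral] segments are /v, ʈ, w, k, s, ts, ɣ, χ, ʃ, ʂ, m, β, ɥ, tʃ, dz, t, ɟ, f, ð, x/.
Then [+voice] gives /v, w, ɣ, m, β, ɥ, dz, ɟ, ð/.
Among these, [−nasal] leaves /v, w, ɣ, β, ɥ, dz, ɟ, ð/.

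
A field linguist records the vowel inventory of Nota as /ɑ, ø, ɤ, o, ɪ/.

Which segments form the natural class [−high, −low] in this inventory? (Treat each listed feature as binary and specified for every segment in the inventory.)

ø, ɤ, o

Checking each segment against [−high], [−low]: /ø/ (mid front rounded tense vowel), /ɤ/ (mid back unrounded tense vowel), /o/ (mid back rounded tense vowel) satisfy every feature; every other segment in the inventory fails at least one.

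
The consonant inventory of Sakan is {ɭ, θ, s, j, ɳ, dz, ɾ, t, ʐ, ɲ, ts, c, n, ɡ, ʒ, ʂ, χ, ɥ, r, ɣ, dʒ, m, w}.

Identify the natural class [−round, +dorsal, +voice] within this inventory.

First, the [−round] segments are /ɭ, θ, s, j, ɳ, dz, ɾ, t, ʐ, ɲ, ts, c, n, ɡ, ʒ, ʂ, χ, r, ɣ, dʒ, m/.
Then [+dorsal] gives /j, ɲ, c, ɡ, χ, ɣ/.
Among these, [+voice] leaves /j, ɲ, ɡ, ɣ/.

j, ɲ, ɡ, ɣ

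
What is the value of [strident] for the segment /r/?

/r/ is the alveolar trill. The feature [strident] marks segments high-amplitude, high-frequency frication (the sibilants); /r/ lacks this property, so it is [−strident].

[−strident]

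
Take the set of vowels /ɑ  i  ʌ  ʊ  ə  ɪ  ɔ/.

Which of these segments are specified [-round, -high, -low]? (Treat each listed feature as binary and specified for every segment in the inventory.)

Checking each segment against [-round], [-high], [-low]: /ʌ/ (mid back unrounded lax vowel), /ə/ (mid central vowel (schwa)) satisfy every feature; every other segment in the inventory fails at least one.

ʌ, ə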